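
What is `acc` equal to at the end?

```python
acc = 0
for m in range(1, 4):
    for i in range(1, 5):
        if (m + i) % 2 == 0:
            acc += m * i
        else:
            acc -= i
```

12

m=1,i=1: even sum, acc = 0+1 = 1
m=1,i=2: odd sum, acc = 1-2 = -1
m=1,i=3: even sum, acc = (-1)+3 = 2
m=1,i=4: odd sum, acc = 2-4 = -2
m=2,i=1: odd sum, acc = (-2)-1 = -3
m=2,i=2: even sum, acc = (-3)+4 = 1
m=2,i=3: odd sum, acc = 1-3 = -2
m=2,i=4: even sum, acc = (-2)+8 = 6
m=3,i=1: even sum, acc = 6+3 = 9
m=3,i=2: odd sum, acc = 9-2 = 7
m=3,i=3: even sum, acc = 7+9 = 16
m=3,i=4: odd sum, acc = 16-4 = 12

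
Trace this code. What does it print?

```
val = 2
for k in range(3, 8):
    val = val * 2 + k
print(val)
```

183

k=3: val = 2*2+3 = 7
k=4: val = 7*2+4 = 18
k=5: val = 18*2+5 = 41
k=6: val = 41*2+6 = 88
k=7: val = 88*2+7 = 183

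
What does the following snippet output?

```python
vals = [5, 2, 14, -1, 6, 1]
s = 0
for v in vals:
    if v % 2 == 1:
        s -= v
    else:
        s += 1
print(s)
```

-2

v=5: odd, s = 0-5 = -5
v=2: not odd, s = (-5)+1 = -4
v=14: not odd, s = (-4)+1 = -3
v=-1: odd, s = (-3)-(-1) = -2
v=6: not odd, s = (-2)+1 = -1
v=1: odd, s = (-1)-1 = -2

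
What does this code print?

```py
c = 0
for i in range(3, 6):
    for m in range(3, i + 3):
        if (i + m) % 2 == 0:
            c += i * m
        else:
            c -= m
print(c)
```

117

i=3,m=3: even sum, c = 0+9 = 9
i=3,m=4: odd sum, c = 9-4 = 5
i=3,m=5: even sum, c = 5+15 = 20
i=4,m=3: odd sum, c = 20-3 = 17
i=4,m=4: even sum, c = 17+16 = 33
i=4,m=5: odd sum, c = 33-5 = 28
i=4,m=6: even sum, c = 28+24 = 52
i=5,m=3: even sum, c = 52+15 = 67
i=5,m=4: odd sum, c = 67-4 = 63
i=5,m=5: even sum, c = 63+25 = 88
i=5,m=6: odd sum, c = 88-6 = 82
i=5,m=7: even sum, c = 82+35 = 117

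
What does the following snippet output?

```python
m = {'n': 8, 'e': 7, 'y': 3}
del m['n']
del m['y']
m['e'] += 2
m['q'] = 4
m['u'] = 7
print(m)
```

del 'n' → {'e': 7, 'y': 3}
del 'y' → {'e': 7}
m['e'] = 7+2 = 9 → {'e': 9}
m['q'] = 4 → {'e': 9, 'q': 4}
m['u'] = 7 → {'e': 9, 'q': 4, 'u': 7}

{'e': 9, 'q': 4, 'u': 7}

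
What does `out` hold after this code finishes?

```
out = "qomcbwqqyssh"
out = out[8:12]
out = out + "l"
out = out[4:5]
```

'l'

slice [8:12] → 'yssh'
+ 'l' → 'ysshl'
slice [4:5] → 'l'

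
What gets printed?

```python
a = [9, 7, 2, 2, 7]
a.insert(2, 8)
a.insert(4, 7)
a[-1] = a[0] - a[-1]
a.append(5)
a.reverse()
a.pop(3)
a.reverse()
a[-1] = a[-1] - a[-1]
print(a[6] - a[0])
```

-9

insert 8 at 2 → [9, 7, 8, 2, 2, 7]
insert 7 at 4 → [9, 7, 8, 2, 7, 2, 7]
a[-1] = a[0]-a[-1] = 9-7 = 2 → [9, 7, 8, 2, 7, 2, 2]
append 5 → [9, 7, 8, 2, 7, 2, 2, 5]
reverse → [5, 2, 2, 7, 2, 8, 7, 9]
pop(3) removes 7 → [5, 2, 2, 2, 8, 7, 9]
reverse → [9, 7, 8, 2, 2, 2, 5]
a[-1] = a[-1]-a[-1] = 5-5 = 0 → [9, 7, 8, 2, 2, 2, 0]
a[6]-a[0] = 0-9 = -9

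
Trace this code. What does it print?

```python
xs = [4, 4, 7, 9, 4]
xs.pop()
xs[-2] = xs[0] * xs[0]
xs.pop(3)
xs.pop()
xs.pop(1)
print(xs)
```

[4]

pop() removes 4 → [4, 4, 7, 9]
xs[-2] = xs[0]*xs[0] = 4*4 = 16 → [4, 4, 16, 9]
pop(3) removes 9 → [4, 4, 16]
pop() removes 16 → [4, 4]
pop(1) removes 4 → [4]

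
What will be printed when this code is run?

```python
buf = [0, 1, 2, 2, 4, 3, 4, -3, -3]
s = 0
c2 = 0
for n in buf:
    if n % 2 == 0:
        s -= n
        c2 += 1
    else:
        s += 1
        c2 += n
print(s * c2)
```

-24

n=0: even, s = 0-0 = 0; c2=1
n=1: not even, s = 0+1 = 1; c2=2
n=2: even, s = 1-2 = -1; c2=3
n=2: even, s = (-1)-2 = -3; c2=4
n=4: even, s = (-3)-4 = -7; c2=5
n=3: not even, s = (-7)+1 = -6; c2=8
n=4: even, s = (-6)-4 = -10; c2=9
n=-3: not even, s = (-10)+1 = -9; c2=6
n=-3: not even, s = (-9)+1 = -8; c2=3
s*c2 = (-8)*3 = -24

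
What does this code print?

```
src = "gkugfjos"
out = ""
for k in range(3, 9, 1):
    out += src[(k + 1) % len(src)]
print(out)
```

k=3: add src[4]='f' → 'f'
k=4: add src[5]='j' → 'fj'
k=5: add src[6]='o' → 'fjo'
k=6: add src[7]='s' → 'fjos'
k=7: add src[0]='g' → 'fjosg'
k=8: add src[1]='k' → 'fjosgk'

fjosgk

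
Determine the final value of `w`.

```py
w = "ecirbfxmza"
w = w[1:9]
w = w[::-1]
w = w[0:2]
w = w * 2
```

slice [1:9] → 'cirbfxmz'
reverse → 'zmxfbric'
slice [0:2] → 'zm'
repeat ×2 → 'zmzm'

'zmzm'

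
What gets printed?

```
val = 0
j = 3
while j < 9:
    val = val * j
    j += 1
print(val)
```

j=3: val = 0*3 = 0
j=4: val = 0*4 = 0
j=5: val = 0*5 = 0
j=6: val = 0*6 = 0
j=7: val = 0*7 = 0
j=8: val = 0*8 = 0

0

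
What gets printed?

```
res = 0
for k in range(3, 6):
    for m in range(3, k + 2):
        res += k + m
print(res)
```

75

k=3,m=3: res = 0+6 = 6
k=3,m=4: res = 6+7 = 13
k=4,m=3: res = 13+7 = 20
k=4,m=4: res = 20+8 = 28
k=4,m=5: res = 28+9 = 37
k=5,m=3: res = 37+8 = 45
k=5,m=4: res = 45+9 = 54
k=5,m=5: res = 54+10 = 64
k=5,m=6: res = 64+11 = 75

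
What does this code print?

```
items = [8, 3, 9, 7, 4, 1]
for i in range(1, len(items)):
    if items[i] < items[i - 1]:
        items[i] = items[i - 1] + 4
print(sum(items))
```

i=1: 3<8, items[1] = 8+4 = 12 → [8, 12, 9, 7, 4, 1]
i=2: 9<12, items[2] = 12+4 = 16 → [8, 12, 16, 7, 4, 1]
i=3: 7<16, items[3] = 16+4 = 20 → [8, 12, 16, 20, 4, 1]
i=4: 4<20, items[4] = 20+4 = 24 → [8, 12, 16, 20, 24, 1]
i=5: 1<24, items[5] = 24+4 = 28 → [8, 12, 16, 20, 24, 28]
sum = 108

108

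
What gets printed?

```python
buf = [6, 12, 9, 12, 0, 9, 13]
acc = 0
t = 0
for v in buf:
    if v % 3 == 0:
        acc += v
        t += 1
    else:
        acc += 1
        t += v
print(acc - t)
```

30

v=6: %3==0, acc = 0+6 = 6; t=1
v=12: %3==0, acc = 6+12 = 18; t=2
v=9: %3==0, acc = 18+9 = 27; t=3
v=12: %3==0, acc = 27+12 = 39; t=4
v=0: %3==0, acc = 39+0 = 39; t=5
v=9: %3==0, acc = 39+9 = 48; t=6
v=13: not %3==0, acc = 48+1 = 49; t=19
acc-t = 49-19 = 30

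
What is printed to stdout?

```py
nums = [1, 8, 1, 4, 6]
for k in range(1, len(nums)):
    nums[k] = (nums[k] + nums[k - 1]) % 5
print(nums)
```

k=1: nums[1] = (8+1)%5 = 4 → [1, 4, 1, 4, 6]
k=2: nums[2] = (1+4)%5 = 0 → [1, 4, 0, 4, 6]
k=3: nums[3] = (4+0)%5 = 4 → [1, 4, 0, 4, 6]
k=4: nums[4] = (6+4)%5 = 0 → [1, 4, 0, 4, 0]

[1, 4, 0, 4, 0]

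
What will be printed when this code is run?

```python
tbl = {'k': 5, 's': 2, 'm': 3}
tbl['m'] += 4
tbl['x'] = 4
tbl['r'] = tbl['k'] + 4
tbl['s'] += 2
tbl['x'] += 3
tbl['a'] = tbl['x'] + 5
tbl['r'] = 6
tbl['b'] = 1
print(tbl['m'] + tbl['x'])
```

tbl['m'] = 3+4 = 7 → {'k': 5, 's': 2, 'm': 7}
tbl['x'] = 4 → {'k': 5, 's': 2, 'm': 7, 'x': 4}
tbl['r'] = tbl['k']+4 = 9 → {'k': 5, 's': 2, 'm': 7, 'x': 4, 'r': 9}
tbl['s'] = 2+2 = 4 → {'k': 5, 's': 4, 'm': 7, 'x': 4, 'r': 9}
tbl['x'] = 4+3 = 7 → {'k': 5, 's': 4, 'm': 7, 'x': 7, 'r': 9}
tbl['a'] = tbl['x']+5 = 12 → {'k': 5, 's': 4, 'm': 7, 'x': 7, 'r': 9, 'a': 12}
tbl['r'] = 6 → {'k': 5, 's': 4, 'm': 7, 'x': 7, 'r': 6, 'a': 12}
tbl['b'] = 1 → {'k': 5, 's': 4, 'm': 7, 'x': 7, 'r': 6, 'a': 12, 'b': 1}
tbl['m']+tbl['x'] = 7+7 = 14

14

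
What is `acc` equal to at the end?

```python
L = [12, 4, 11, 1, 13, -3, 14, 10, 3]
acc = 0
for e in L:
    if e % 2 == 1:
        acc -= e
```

e=12: not odd
e=4: not odd
e=11: odd, acc = 0-11 = -11
e=1: odd, acc = (-11)-1 = -12
e=13: odd, acc = (-12)-13 = -25
e=-3: odd, acc = (-25)-(-3) = -22
e=14: not odd
e=10: not odd
e=3: odd, acc = (-22)-3 = -25

-25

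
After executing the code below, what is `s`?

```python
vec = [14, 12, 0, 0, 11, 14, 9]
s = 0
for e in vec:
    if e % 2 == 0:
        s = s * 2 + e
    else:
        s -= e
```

e=14: even, s = 0*2+14 = 14
e=12: even, s = 14*2+12 = 40
e=0: even, s = 40*2+0 = 80
e=0: even, s = 80*2+0 = 160
e=11: not even, s = 160-11 = 149
e=14: even, s = 149*2+14 = 312
e=9: not even, s = 312-9 = 303

303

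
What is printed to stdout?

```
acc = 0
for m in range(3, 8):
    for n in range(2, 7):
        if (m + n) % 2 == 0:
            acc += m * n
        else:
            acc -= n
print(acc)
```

188

m=3,n=2: odd sum, acc = 0-2 = -2
m=3,n=3: even sum, acc = (-2)+9 = 7
m=3,n=4: odd sum, acc = 7-4 = 3
m=3,n=5: even sum, acc = 3+15 = 18
m=3,n=6: odd sum, acc = 18-6 = 12
m=4,n=2: even sum, acc = 12+8 = 20
m=4,n=3: odd sum, acc = 20-3 = 17
m=4,n=4: even sum, acc = 17+16 = 33
m=4,n=5: odd sum, acc = 33-5 = 28
m=4,n=6: even sum, acc = 28+24 = 52
m=5,n=2: odd sum, acc = 52-2 = 50
m=5,n=3: even sum, acc = 50+15 = 65
m=5,n=4: odd sum, acc = 65-4 = 61
m=5,n=5: even sum, acc = 61+25 = 86
m=5,n=6: odd sum, acc = 86-6 = 80
m=6,n=2: even sum, acc = 80+12 = 92
m=6,n=3: odd sum, acc = 92-3 = 89
m=6,n=4: even sum, acc = 89+24 = 113
m=6,n=5: odd sum, acc = 113-5 = 108
m=6,n=6: even sum, acc = 108+36 = 144
m=7,n=2: odd sum, acc = 144-2 = 142
m=7,n=3: even sum, acc = 142+21 = 163
m=7,n=4: odd sum, acc = 163-4 = 159
m=7,n=5: even sum, acc = 159+35 = 194
m=7,n=6: odd sum, acc = 194-6 = 188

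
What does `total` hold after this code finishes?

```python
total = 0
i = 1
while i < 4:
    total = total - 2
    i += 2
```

-4

i=1: total = 0-2 = -2
i=3: total = (-2)-2 = -4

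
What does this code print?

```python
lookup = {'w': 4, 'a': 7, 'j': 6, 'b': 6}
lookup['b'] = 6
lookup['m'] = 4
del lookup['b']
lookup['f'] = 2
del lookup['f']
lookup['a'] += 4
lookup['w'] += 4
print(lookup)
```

{'w': 8, 'a': 11, 'j': 6, 'm': 4}

lookup['b'] = 6 → {'w': 4, 'a': 7, 'j': 6, 'b': 6}
lookup['m'] = 4 → {'w': 4, 'a': 7, 'j': 6, 'b': 6, 'm': 4}
del 'b' → {'w': 4, 'a': 7, 'j': 6, 'm': 4}
lookup['f'] = 2 → {'w': 4, 'a': 7, 'j': 6, 'm': 4, 'f': 2}
del 'f' → {'w': 4, 'a': 7, 'j': 6, 'm': 4}
lookup['a'] = 7+4 = 11 → {'w': 4, 'a': 11, 'j': 6, 'm': 4}
lookup['w'] = 4+4 = 8 → {'w': 8, 'a': 11, 'j': 6, 'm': 4}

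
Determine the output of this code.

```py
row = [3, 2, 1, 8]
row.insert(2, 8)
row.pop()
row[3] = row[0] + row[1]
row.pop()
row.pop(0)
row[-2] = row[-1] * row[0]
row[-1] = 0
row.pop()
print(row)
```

[16]

insert 8 at 2 → [3, 2, 8, 1, 8]
pop() removes 8 → [3, 2, 8, 1]
row[3] = row[0]+row[1] = 3+2 = 5 → [3, 2, 8, 5]
pop() removes 5 → [3, 2, 8]
pop(0) removes 3 → [2, 8]
row[-2] = row[-1]*row[0] = 8*2 = 16 → [16, 8]
row[-1] = 0 → [16, 0]
pop() removes 0 → [16]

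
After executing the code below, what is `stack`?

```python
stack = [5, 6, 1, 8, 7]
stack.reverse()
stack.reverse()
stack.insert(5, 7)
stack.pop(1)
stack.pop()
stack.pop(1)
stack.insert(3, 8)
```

reverse → [7, 8, 1, 6, 5]
reverse → [5, 6, 1, 8, 7]
insert 7 at 5 → [5, 6, 1, 8, 7, 7]
pop(1) removes 6 → [5, 1, 8, 7, 7]
pop() removes 7 → [5, 1, 8, 7]
pop(1) removes 1 → [5, 8, 7]
insert 8 at 3 → [5, 8, 7, 8]

[5, 8, 7, 8]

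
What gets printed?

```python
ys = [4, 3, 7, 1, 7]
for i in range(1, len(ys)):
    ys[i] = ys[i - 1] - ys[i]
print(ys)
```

[4, 1, -6, -7, -14]

i=1: ys[1] = 4-3 = 1 → [4, 1, 7, 1, 7]
i=2: ys[2] = 1-7 = -6 → [4, 1, -6, 1, 7]
i=3: ys[3] = (-6)-1 = -7 → [4, 1, -6, -7, 7]
i=4: ys[4] = (-7)-7 = -14 → [4, 1, -6, -7, -14]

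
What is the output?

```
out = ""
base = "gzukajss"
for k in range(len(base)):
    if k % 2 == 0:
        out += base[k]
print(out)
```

k=0: add 'g' → 'g'
k=1: skip
k=2: add 'u' → 'gu'
k=3: skip
k=4: add 'a' → 'gua'
k=5: skip
k=6: add 's' → 'guas'
k=7: skip

guas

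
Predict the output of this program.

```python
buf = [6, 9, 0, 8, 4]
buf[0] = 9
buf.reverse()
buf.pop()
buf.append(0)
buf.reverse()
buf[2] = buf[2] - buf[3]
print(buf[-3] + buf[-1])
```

-4

buf[0] = 9 → [9, 9, 0, 8, 4]
reverse → [4, 8, 0, 9, 9]
pop() removes 9 → [4, 8, 0, 9]
append 0 → [4, 8, 0, 9, 0]
reverse → [0, 9, 0, 8, 4]
buf[2] = buf[2]-buf[3] = 0-8 = -8 → [0, 9, -8, 8, 4]
buf[-3]+buf[-1] = (-8)+4 = -4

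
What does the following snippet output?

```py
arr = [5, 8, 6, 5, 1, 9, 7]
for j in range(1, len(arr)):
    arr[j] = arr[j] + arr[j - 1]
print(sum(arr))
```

j=1: arr[1] = 8+5 = 13 → [5, 13, 6, 5, 1, 9, 7]
j=2: arr[2] = 6+13 = 19 → [5, 13, 19, 5, 1, 9, 7]
j=3: arr[3] = 5+19 = 24 → [5, 13, 19, 24, 1, 9, 7]
j=4: arr[4] = 1+24 = 25 → [5, 13, 19, 24, 25, 9, 7]
j=5: arr[5] = 9+25 = 34 → [5, 13, 19, 24, 25, 34, 7]
j=6: arr[6] = 7+34 = 41 → [5, 13, 19, 24, 25, 34, 41]
sum = 161

161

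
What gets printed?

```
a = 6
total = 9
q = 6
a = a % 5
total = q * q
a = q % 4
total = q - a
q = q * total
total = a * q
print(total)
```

a = 6%5 = 1
total = 6*6 = 36
a = 6%4 = 2
total = 6-2 = 4
q = 6*4 = 24
total = 2*24 = 48

48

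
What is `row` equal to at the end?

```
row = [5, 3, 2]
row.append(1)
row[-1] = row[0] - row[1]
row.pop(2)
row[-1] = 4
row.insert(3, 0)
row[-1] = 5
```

[5, 3, 4, 5]

append 1 → [5, 3, 2, 1]
row[-1] = row[0]-row[1] = 5-3 = 2 → [5, 3, 2, 2]
pop(2) removes 2 → [5, 3, 2]
row[-1] = 4 → [5, 3, 4]
insert 0 at 3 → [5, 3, 4, 0]
row[-1] = 5 → [5, 3, 4, 5]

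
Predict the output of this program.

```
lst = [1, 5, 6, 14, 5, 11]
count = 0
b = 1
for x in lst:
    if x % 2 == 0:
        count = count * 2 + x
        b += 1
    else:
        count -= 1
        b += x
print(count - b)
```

x=1: not even, count = 0-1 = -1; b=2
x=5: not even, count = (-1)-1 = -2; b=7
x=6: even, count = (-2)*2+6 = 2; b=8
x=14: even, count = 2*2+14 = 18; b=9
x=5: not even, count = 18-1 = 17; b=14
x=11: not even, count = 17-1 = 16; b=25
count-b = 16-25 = -9

-9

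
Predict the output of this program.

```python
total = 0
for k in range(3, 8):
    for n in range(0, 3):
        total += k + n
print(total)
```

k=3,n=0: total = 0+3 = 3
k=3,n=1: total = 3+4 = 7
k=3,n=2: total = 7+5 = 12
k=4,n=0: total = 12+4 = 16
k=4,n=1: total = 16+5 = 21
k=4,n=2: total = 21+6 = 27
k=5,n=0: total = 27+5 = 32
k=5,n=1: total = 32+6 = 38
k=5,n=2: total = 38+7 = 45
k=6,n=0: total = 45+6 = 51
k=6,n=1: total = 51+7 = 58
k=6,n=2: total = 58+8 = 66
k=7,n=0: total = 66+7 = 73
k=7,n=1: total = 73+8 = 81
k=7,n=2: total = 81+9 = 90

90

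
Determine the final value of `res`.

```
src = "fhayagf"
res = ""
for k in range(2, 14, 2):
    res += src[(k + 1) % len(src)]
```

'ygfaaf'

k=2: add src[3]='y' → 'y'
k=4: add src[5]='g' → 'yg'
k=6: add src[0]='f' → 'ygf'
k=8: add src[2]='a' → 'ygfa'
k=10: add src[4]='a' → 'ygfaa'
k=12: add src[6]='f' → 'ygfaaf'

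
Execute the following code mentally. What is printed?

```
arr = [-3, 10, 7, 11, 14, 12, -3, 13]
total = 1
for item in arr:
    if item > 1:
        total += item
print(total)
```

item=-3: not >1
item=10: >1, total = 1+10 = 11
item=7: >1, total = 11+7 = 18
item=11: >1, total = 18+11 = 29
item=14: >1, total = 29+14 = 43
item=12: >1, total = 43+12 = 55
item=-3: not >1
item=13: >1, total = 55+13 = 68

68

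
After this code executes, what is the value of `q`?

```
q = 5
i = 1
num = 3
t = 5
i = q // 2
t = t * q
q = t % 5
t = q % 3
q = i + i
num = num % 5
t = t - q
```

4

i = 5//2 = 2
t = 5*5 = 25
q = 25%5 = 0
t = 0%3 = 0
q = 2+2 = 4
num = 3%5 = 3
t = 0-4 = -4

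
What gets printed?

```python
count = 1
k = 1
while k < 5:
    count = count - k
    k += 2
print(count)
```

k=1: count = 1-1 = 0
k=3: count = 0-3 = -3

-3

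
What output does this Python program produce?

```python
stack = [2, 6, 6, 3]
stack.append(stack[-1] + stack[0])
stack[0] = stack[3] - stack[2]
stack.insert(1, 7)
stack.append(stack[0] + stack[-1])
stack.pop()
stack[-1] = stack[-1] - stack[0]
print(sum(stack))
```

27

append stack[-1]+stack[0] = 3+2 = 5 → [2, 6, 6, 3, 5]
stack[0] = stack[3]-stack[2] = 3-6 = -3 → [-3, 6, 6, 3, 5]
insert 7 at 1 → [-3, 7, 6, 6, 3, 5]
append stack[0]+stack[-1] = (-3)+5 = 2 → [-3, 7, 6, 6, 3, 5, 2]
pop() removes 2 → [-3, 7, 6, 6, 3, 5]
stack[-1] = stack[-1]-stack[0] = 5-(-3) = 8 → [-3, 7, 6, 6, 3, 8]
sum = 27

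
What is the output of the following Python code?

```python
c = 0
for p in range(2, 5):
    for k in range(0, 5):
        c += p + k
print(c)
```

75

p=2,k=0: c = 0+2 = 2
p=2,k=1: c = 2+3 = 5
p=2,k=2: c = 5+4 = 9
p=2,k=3: c = 9+5 = 14
p=2,k=4: c = 14+6 = 20
p=3,k=0: c = 20+3 = 23
p=3,k=1: c = 23+4 = 27
p=3,k=2: c = 27+5 = 32
p=3,k=3: c = 32+6 = 38
p=3,k=4: c = 38+7 = 45
p=4,k=0: c = 45+4 = 49
p=4,k=1: c = 49+5 = 54
p=4,k=2: c = 54+6 = 60
p=4,k=3: c = 60+7 = 67
p=4,k=4: c = 67+8 = 75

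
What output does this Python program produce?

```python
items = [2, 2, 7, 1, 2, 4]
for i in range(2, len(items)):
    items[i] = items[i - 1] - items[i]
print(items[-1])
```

-12

i=2: items[2] = 2-7 = -5 → [2, 2, -5, 1, 2, 4]
i=3: items[3] = (-5)-1 = -6 → [2, 2, -5, -6, 2, 4]
i=4: items[4] = (-6)-2 = -8 → [2, 2, -5, -6, -8, 4]
i=5: items[5] = (-8)-4 = -12 → [2, 2, -5, -6, -8, -12]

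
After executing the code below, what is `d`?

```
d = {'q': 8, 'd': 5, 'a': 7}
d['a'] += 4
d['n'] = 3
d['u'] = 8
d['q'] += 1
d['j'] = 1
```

d['a'] = 7+4 = 11 → {'q': 8, 'd': 5, 'a': 11}
d['n'] = 3 → {'q': 8, 'd': 5, 'a': 11, 'n': 3}
d['u'] = 8 → {'q': 8, 'd': 5, 'a': 11, 'n': 3, 'u': 8}
d['q'] = 8+1 = 9 → {'q': 9, 'd': 5, 'a': 11, 'n': 3, 'u': 8}
d['j'] = 1 → {'q': 9, 'd': 5, 'a': 11, 'n': 3, 'u': 8, 'j': 1}

{'q': 9, 'd': 5, 'a': 11, 'n': 3, 'u': 8, 'j': 1}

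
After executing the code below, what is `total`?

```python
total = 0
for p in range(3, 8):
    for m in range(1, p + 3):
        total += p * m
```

p=3,m=1: total = 0+3 = 3
p=3,m=2: total = 3+6 = 9
p=3,m=3: total = 9+9 = 18
p=3,m=4: total = 18+12 = 30
p=3,m=5: total = 30+15 = 45
p=4,m=1: total = 45+4 = 49
p=4,m=2: total = 49+8 = 57
p=4,m=3: total = 57+12 = 69
p=4,m=4: total = 69+16 = 85
p=4,m=5: total = 85+20 = 105
p=4,m=6: total = 105+24 = 129
p=5,m=1: total = 129+5 = 134
p=5,m=2: total = 134+10 = 144
p=5,m=3: total = 144+15 = 159
p=5,m=4: total = 159+20 = 179
p=5,m=5: total = 179+25 = 204
p=5,m=6: total = 204+30 = 234
p=5,m=7: total = 234+35 = 269
p=6,m=1: total = 269+6 = 275
p=6,m=2: total = 275+12 = 287
p=6,m=3: total = 287+18 = 305
p=6,m=4: total = 305+24 = 329
p=6,m=5: total = 329+30 = 359
p=6,m=6: total = 359+36 = 395
p=6,m=7: total = 395+42 = 437
p=6,m=8: total = 437+48 = 485
p=7,m=1: total = 485+7 = 492
p=7,m=2: total = 492+14 = 506
p=7,m=3: total = 506+21 = 527
p=7,m=4: total = 527+28 = 555
p=7,m=5: total = 555+35 = 590
p=7,m=6: total = 590+42 = 632
p=7,m=7: total = 632+49 = 681
p=7,m=8: total = 681+56 = 737
p=7,m=9: total = 737+63 = 800

800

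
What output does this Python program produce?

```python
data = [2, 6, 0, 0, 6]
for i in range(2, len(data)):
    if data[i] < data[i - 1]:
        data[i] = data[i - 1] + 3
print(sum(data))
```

44

i=2: 0<6, data[2] = 6+3 = 9 → [2, 6, 9, 0, 6]
i=3: 0<9, data[3] = 9+3 = 12 → [2, 6, 9, 12, 6]
i=4: 6<12, data[4] = 12+3 = 15 → [2, 6, 9, 12, 15]
sum = 44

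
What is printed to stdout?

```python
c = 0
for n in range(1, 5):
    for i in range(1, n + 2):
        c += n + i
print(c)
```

74

n=1,i=1: c = 0+2 = 2
n=1,i=2: c = 2+3 = 5
n=2,i=1: c = 5+3 = 8
n=2,i=2: c = 8+4 = 12
n=2,i=3: c = 12+5 = 17
n=3,i=1: c = 17+4 = 21
n=3,i=2: c = 21+5 = 26
n=3,i=3: c = 26+6 = 32
n=3,i=4: c = 32+7 = 39
n=4,i=1: c = 39+5 = 44
n=4,i=2: c = 44+6 = 50
n=4,i=3: c = 50+7 = 57
n=4,i=4: c = 57+8 = 65
n=4,i=5: c = 65+9 = 74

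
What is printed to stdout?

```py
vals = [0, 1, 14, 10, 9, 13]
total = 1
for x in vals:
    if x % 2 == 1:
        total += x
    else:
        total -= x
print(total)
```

x=0: not odd, total = 1-0 = 1
x=1: odd, total = 1+1 = 2
x=14: not odd, total = 2-14 = -12
x=10: not odd, total = (-12)-10 = -22
x=9: odd, total = (-22)+9 = -13
x=13: odd, total = (-13)+13 = 0

0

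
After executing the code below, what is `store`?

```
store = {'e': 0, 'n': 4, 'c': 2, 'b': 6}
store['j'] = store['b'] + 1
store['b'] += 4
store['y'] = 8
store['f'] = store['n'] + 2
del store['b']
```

store['j'] = store['b']+1 = 7 → {'e': 0, 'n': 4, 'c': 2, 'b': 6, 'j': 7}
store['b'] = 6+4 = 10 → {'e': 0, 'n': 4, 'c': 2, 'b': 10, 'j': 7}
store['y'] = 8 → {'e': 0, 'n': 4, 'c': 2, 'b': 10, 'j': 7, 'y': 8}
store['f'] = store['n']+2 = 6 → {'e': 0, 'n': 4, 'c': 2, 'b': 10, 'j': 7, 'y': 8, 'f': 6}
del 'b' → {'e': 0, 'n': 4, 'c': 2, 'j': 7, 'y': 8, 'f': 6}

{'e': 0, 'n': 4, 'c': 2, 'j': 7, 'y': 8, 'f': 6}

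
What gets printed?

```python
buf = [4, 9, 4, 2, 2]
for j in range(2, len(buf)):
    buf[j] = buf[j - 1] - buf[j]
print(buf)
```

[4, 9, 5, 3, 1]

j=2: buf[2] = 9-4 = 5 → [4, 9, 5, 2, 2]
j=3: buf[3] = 5-2 = 3 → [4, 9, 5, 3, 2]
j=4: buf[4] = 3-2 = 1 → [4, 9, 5, 3, 1]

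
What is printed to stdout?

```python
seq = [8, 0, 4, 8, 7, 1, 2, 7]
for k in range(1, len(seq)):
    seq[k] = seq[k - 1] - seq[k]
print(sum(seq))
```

-42

k=1: seq[1] = 8-0 = 8 → [8, 8, 4, 8, 7, 1, 2, 7]
k=2: seq[2] = 8-4 = 4 → [8, 8, 4, 8, 7, 1, 2, 7]
k=3: seq[3] = 4-8 = -4 → [8, 8, 4, -4, 7, 1, 2, 7]
k=4: seq[4] = (-4)-7 = -11 → [8, 8, 4, -4, -11, 1, 2, 7]
k=5: seq[5] = (-11)-1 = -12 → [8, 8, 4, -4, -11, -12, 2, 7]
k=6: seq[6] = (-12)-2 = -14 → [8, 8, 4, -4, -11, -12, -14, 7]
k=7: seq[7] = (-14)-7 = -21 → [8, 8, 4, -4, -11, -12, -14, -21]
sum = -42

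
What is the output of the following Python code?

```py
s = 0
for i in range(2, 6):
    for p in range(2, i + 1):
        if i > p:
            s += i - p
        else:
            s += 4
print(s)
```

26

i=2,p=2: not 2>2, s = 0+4 = 4
i=3,p=2: 3>2, s = 4+1 = 5
i=3,p=3: not 3>3, s = 5+4 = 9
i=4,p=2: 4>2, s = 9+2 = 11
i=4,p=3: 4>3, s = 11+1 = 12
i=4,p=4: not 4>4, s = 12+4 = 16
i=5,p=2: 5>2, s = 16+3 = 19
i=5,p=3: 5>3, s = 19+2 = 21
i=5,p=4: 5>4, s = 21+1 = 22
i=5,p=5: not 5>5, s = 22+4 = 26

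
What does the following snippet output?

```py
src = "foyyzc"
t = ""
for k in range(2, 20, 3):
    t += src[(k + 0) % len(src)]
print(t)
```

ycycyc

k=2: add src[2]='y' → 'y'
k=5: add src[5]='c' → 'yc'
k=8: add src[2]='y' → 'ycy'
k=11: add src[5]='c' → 'ycyc'
k=14: add src[2]='y' → 'ycycy'
k=17: add src[5]='c' → 'ycycyc'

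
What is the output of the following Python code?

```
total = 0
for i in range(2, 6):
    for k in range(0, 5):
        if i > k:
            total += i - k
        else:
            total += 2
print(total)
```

46

i=2,k=0: 2>0, total = 0+2 = 2
i=2,k=1: 2>1, total = 2+1 = 3
i=2,k=2: not 2>2, total = 3+2 = 5
i=2,k=3: not 2>3, total = 5+2 = 7
i=2,k=4: not 2>4, total = 7+2 = 9
i=3,k=0: 3>0, total = 9+3 = 12
i=3,k=1: 3>1, total = 12+2 = 14
i=3,k=2: 3>2, total = 14+1 = 15
i=3,k=3: not 3>3, total = 15+2 = 17
i=3,k=4: not 3>4, total = 17+2 = 19
i=4,k=0: 4>0, total = 19+4 = 23
i=4,k=1: 4>1, total = 23+3 = 26
i=4,k=2: 4>2, total = 26+2 = 28
i=4,k=3: 4>3, total = 28+1 = 29
i=4,k=4: not 4>4, total = 29+2 = 31
i=5,k=0: 5>0, total = 31+5 = 36
i=5,k=1: 5>1, total = 36+4 = 40
i=5,k=2: 5>2, total = 40+3 = 43
i=5,k=3: 5>3, total = 43+2 = 45
i=5,k=4: 5>4, total = 45+1 = 46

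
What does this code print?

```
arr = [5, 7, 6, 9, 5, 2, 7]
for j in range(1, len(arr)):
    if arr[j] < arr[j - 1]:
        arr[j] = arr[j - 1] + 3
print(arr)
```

[5, 7, 10, 13, 16, 19, 22]

j=1: 7>=5, unchanged → [5, 7, 6, 9, 5, 2, 7]
j=2: 6<7, arr[2] = 7+3 = 10 → [5, 7, 10, 9, 5, 2, 7]
j=3: 9<10, arr[3] = 10+3 = 13 → [5, 7, 10, 13, 5, 2, 7]
j=4: 5<13, arr[4] = 13+3 = 16 → [5, 7, 10, 13, 16, 2, 7]
j=5: 2<16, arr[5] = 16+3 = 19 → [5, 7, 10, 13, 16, 19, 7]
j=6: 7<19, arr[6] = 19+3 = 22 → [5, 7, 10, 13, 16, 19, 22]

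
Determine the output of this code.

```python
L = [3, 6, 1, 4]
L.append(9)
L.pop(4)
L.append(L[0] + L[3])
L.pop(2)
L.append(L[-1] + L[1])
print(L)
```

append 9 → [3, 6, 1, 4, 9]
pop(4) removes 9 → [3, 6, 1, 4]
append L[0]+L[3] = 3+4 = 7 → [3, 6, 1, 4, 7]
pop(2) removes 1 → [3, 6, 4, 7]
append L[-1]+L[1] = 7+6 = 13 → [3, 6, 4, 7, 13]

[3, 6, 4, 7, 13]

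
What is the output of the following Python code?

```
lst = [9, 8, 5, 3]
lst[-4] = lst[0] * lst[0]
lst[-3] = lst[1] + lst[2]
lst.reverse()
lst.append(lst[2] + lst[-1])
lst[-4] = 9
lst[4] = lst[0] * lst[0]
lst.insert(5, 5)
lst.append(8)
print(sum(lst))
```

lst[-4] = lst[0]*lst[0] = 9*9 = 81 → [81, 8, 5, 3]
lst[-3] = lst[1]+lst[2] = 8+5 = 13 → [81, 13, 5, 3]
reverse → [3, 5, 13, 81]
append lst[2]+lst[-1] = 13+81 = 94 → [3, 5, 13, 81, 94]
lst[-4] = 9 → [3, 9, 13, 81, 94]
lst[4] = lst[0]*lst[0] = 3*3 = 9 → [3, 9, 13, 81, 9]
insert 5 at 5 → [3, 9, 13, 81, 9, 5]
append 8 → [3, 9, 13, 81, 9, 5, 8]
sum = 128

128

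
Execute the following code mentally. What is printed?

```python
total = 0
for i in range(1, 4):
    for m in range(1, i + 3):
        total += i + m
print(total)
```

i=1,m=1: total = 0+2 = 2
i=1,m=2: total = 2+3 = 5
i=1,m=3: total = 5+4 = 9
i=2,m=1: total = 9+3 = 12
i=2,m=2: total = 12+4 = 16
i=2,m=3: total = 16+5 = 21
i=2,m=4: total = 21+6 = 27
i=3,m=1: total = 27+4 = 31
i=3,m=2: total = 31+5 = 36
i=3,m=3: total = 36+6 = 42
i=3,m=4: total = 42+7 = 49
i=3,m=5: total = 49+8 = 57

57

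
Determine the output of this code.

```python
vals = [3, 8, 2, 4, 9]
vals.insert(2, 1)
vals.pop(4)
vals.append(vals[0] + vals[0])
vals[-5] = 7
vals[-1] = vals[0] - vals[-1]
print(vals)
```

[3, 7, 1, 2, 9, -3]

insert 1 at 2 → [3, 8, 1, 2, 4, 9]
pop(4) removes 4 → [3, 8, 1, 2, 9]
append vals[0]+vals[0] = 3+3 = 6 → [3, 8, 1, 2, 9, 6]
vals[-5] = 7 → [3, 7, 1, 2, 9, 6]
vals[-1] = vals[0]-vals[-1] = 3-6 = -3 → [3, 7, 1, 2, 9, -3]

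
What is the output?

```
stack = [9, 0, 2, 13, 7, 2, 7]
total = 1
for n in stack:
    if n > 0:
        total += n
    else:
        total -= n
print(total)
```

n=9: >0, total = 1+9 = 10
n=0: not >0, total = 10-0 = 10
n=2: >0, total = 10+2 = 12
n=13: >0, total = 12+13 = 25
n=7: >0, total = 25+7 = 32
n=2: >0, total = 32+2 = 34
n=7: >0, total = 34+7 = 41

41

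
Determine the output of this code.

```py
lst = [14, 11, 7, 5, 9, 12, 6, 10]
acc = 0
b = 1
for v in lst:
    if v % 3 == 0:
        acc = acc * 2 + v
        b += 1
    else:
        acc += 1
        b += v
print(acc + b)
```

150

v=14: not %3==0, acc = 0+1 = 1; b=15
v=11: not %3==0, acc = 1+1 = 2; b=26
v=7: not %3==0, acc = 2+1 = 3; b=33
v=5: not %3==0, acc = 3+1 = 4; b=38
v=9: %3==0, acc = 4*2+9 = 17; b=39
v=12: %3==0, acc = 17*2+12 = 46; b=40
v=6: %3==0, acc = 46*2+6 = 98; b=41
v=10: not %3==0, acc = 98+1 = 99; b=51
acc+b = 99+51 = 150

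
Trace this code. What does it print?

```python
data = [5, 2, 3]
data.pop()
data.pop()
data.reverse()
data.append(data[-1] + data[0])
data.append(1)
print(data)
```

pop() removes 3 → [5, 2]
pop() removes 2 → [5]
reverse → [5]
append data[-1]+data[0] = 5+5 = 10 → [5, 10]
append 1 → [5, 10, 1]

[5, 10, 1]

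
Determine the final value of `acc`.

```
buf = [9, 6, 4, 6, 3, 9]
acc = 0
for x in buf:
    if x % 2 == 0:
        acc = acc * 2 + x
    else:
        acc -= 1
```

x=9: not even, acc = 0-1 = -1
x=6: even, acc = (-1)*2+6 = 4
x=4: even, acc = 4*2+4 = 12
x=6: even, acc = 12*2+6 = 30
x=3: not even, acc = 30-1 = 29
x=9: not even, acc = 29-1 = 28

28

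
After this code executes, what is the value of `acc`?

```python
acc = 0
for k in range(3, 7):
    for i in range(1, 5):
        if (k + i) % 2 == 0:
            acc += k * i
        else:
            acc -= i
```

72

k=3,i=1: even sum, acc = 0+3 = 3
k=3,i=2: odd sum, acc = 3-2 = 1
k=3,i=3: even sum, acc = 1+9 = 10
k=3,i=4: odd sum, acc = 10-4 = 6
k=4,i=1: odd sum, acc = 6-1 = 5
k=4,i=2: even sum, acc = 5+8 = 13
k=4,i=3: odd sum, acc = 13-3 = 10
k=4,i=4: even sum, acc = 10+16 = 26
k=5,i=1: even sum, acc = 26+5 = 31
k=5,i=2: odd sum, acc = 31-2 = 29
k=5,i=3: even sum, acc = 29+15 = 44
k=5,i=4: odd sum, acc = 44-4 = 40
k=6,i=1: odd sum, acc = 40-1 = 39
k=6,i=2: even sum, acc = 39+12 = 51
k=6,i=3: odd sum, acc = 51-3 = 48
k=6,i=4: even sum, acc = 48+24 = 72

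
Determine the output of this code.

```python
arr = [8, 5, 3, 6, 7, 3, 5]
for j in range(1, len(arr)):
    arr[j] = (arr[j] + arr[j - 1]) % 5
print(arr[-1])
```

j=1: arr[1] = (5+8)%5 = 3 → [8, 3, 3, 6, 7, 3, 5]
j=2: arr[2] = (3+3)%5 = 1 → [8, 3, 1, 6, 7, 3, 5]
j=3: arr[3] = (6+1)%5 = 2 → [8, 3, 1, 2, 7, 3, 5]
j=4: arr[4] = (7+2)%5 = 4 → [8, 3, 1, 2, 4, 3, 5]
j=5: arr[5] = (3+4)%5 = 2 → [8, 3, 1, 2, 4, 2, 5]
j=6: arr[6] = (5+2)%5 = 2 → [8, 3, 1, 2, 4, 2, 2]

2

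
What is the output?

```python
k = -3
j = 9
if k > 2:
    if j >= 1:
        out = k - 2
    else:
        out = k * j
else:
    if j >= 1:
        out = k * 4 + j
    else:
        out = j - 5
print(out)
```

-3

k=-3, j=9
k > 2 is False; j >= 1 is True
→ out = k * 4 + j = -3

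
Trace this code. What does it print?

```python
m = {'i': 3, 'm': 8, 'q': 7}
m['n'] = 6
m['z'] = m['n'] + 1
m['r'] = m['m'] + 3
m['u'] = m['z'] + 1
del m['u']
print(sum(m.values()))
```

42

m['n'] = 6 → {'i': 3, 'm': 8, 'q': 7, 'n': 6}
m['z'] = m['n']+1 = 7 → {'i': 3, 'm': 8, 'q': 7, 'n': 6, 'z': 7}
m['r'] = m['m']+3 = 11 → {'i': 3, 'm': 8, 'q': 7, 'n': 6, 'z': 7, 'r': 11}
m['u'] = m['z']+1 = 8 → {'i': 3, 'm': 8, 'q': 7, 'n': 6, 'z': 7, 'r': 11, 'u': 8}
del 'u' → {'i': 3, 'm': 8, 'q': 7, 'n': 6, 'z': 7, 'r': 11}
sum of values = 42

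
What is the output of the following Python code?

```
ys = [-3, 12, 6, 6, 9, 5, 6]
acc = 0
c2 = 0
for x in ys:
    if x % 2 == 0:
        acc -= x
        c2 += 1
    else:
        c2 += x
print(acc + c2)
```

x=-3: not even; c2=-3
x=12: even, acc = 0-12 = -12; c2=-2
x=6: even, acc = (-12)-6 = -18; c2=-1
x=6: even, acc = (-18)-6 = -24; c2=0
x=9: not even; c2=9
x=5: not even; c2=14
x=6: even, acc = (-24)-6 = -30; c2=15
acc+c2 = (-30)+15 = -15

-15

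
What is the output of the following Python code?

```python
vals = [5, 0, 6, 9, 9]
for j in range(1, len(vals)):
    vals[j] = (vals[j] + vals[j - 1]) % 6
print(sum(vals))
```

22

j=1: vals[1] = (0+5)%6 = 5 → [5, 5, 6, 9, 9]
j=2: vals[2] = (6+5)%6 = 5 → [5, 5, 5, 9, 9]
j=3: vals[3] = (9+5)%6 = 2 → [5, 5, 5, 2, 9]
j=4: vals[4] = (9+2)%6 = 5 → [5, 5, 5, 2, 5]
sum = 22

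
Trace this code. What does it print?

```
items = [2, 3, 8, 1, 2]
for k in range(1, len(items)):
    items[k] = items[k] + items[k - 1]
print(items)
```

k=1: items[1] = 3+2 = 5 → [2, 5, 8, 1, 2]
k=2: items[2] = 8+5 = 13 → [2, 5, 13, 1, 2]
k=3: items[3] = 1+13 = 14 → [2, 5, 13, 14, 2]
k=4: items[4] = 2+14 = 16 → [2, 5, 13, 14, 16]

[2, 5, 13, 14, 16]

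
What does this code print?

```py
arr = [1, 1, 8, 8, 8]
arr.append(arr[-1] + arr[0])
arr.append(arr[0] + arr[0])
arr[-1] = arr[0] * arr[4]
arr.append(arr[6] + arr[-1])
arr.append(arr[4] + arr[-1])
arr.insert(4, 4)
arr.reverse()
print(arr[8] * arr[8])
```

append arr[-1]+arr[0] = 8+1 = 9 → [1, 1, 8, 8, 8, 9]
append arr[0]+arr[0] = 1+1 = 2 → [1, 1, 8, 8, 8, 9, 2]
arr[-1] = arr[0]*arr[4] = 1*8 = 8 → [1, 1, 8, 8, 8, 9, 8]
append arr[6]+arr[-1] = 8+8 = 16 → [1, 1, 8, 8, 8, 9, 8, 16]
append arr[4]+arr[-1] = 8+16 = 24 → [1, 1, 8, 8, 8, 9, 8, 16, 24]
insert 4 at 4 → [1, 1, 8, 8, 4, 8, 9, 8, 16, 24]
reverse → [24, 16, 8, 9, 8, 4, 8, 8, 1, 1]
arr[8]*arr[8] = 1*1 = 1

1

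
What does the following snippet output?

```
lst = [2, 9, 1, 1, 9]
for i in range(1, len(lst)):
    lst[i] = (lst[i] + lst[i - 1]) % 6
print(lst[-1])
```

i=1: lst[1] = (9+2)%6 = 5 → [2, 5, 1, 1, 9]
i=2: lst[2] = (1+5)%6 = 0 → [2, 5, 0, 1, 9]
i=3: lst[3] = (1+0)%6 = 1 → [2, 5, 0, 1, 9]
i=4: lst[4] = (9+1)%6 = 4 → [2, 5, 0, 1, 4]

4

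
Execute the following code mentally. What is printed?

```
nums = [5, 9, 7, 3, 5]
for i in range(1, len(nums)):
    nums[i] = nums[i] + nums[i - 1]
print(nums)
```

[5, 14, 21, 24, 29]

i=1: nums[1] = 9+5 = 14 → [5, 14, 7, 3, 5]
i=2: nums[2] = 7+14 = 21 → [5, 14, 21, 3, 5]
i=3: nums[3] = 3+21 = 24 → [5, 14, 21, 24, 5]
i=4: nums[4] = 5+24 = 29 → [5, 14, 21, 24, 29]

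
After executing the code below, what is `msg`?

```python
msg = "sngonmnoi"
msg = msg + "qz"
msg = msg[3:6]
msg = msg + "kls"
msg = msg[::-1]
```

+ 'qz' → 'sngonmnoiqz'
slice [3:6] → 'onm'
+ 'kls' → 'onmkls'
reverse → 'slkmno'

'slkmno'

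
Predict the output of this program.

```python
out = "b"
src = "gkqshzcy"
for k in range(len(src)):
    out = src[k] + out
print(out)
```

yczhsqkgb

k=0: prepend 'g' → 'gb'
k=1: prepend 'k' → 'kgb'
k=2: prepend 'q' → 'qkgb'
k=3: prepend 's' → 'sqkgb'
k=4: prepend 'h' → 'hsqkgb'
k=5: prepend 'z' → 'zhsqkgb'
k=6: prepend 'c' → 'czhsqkgb'
k=7: prepend 'y' → 'yczhsqkgb'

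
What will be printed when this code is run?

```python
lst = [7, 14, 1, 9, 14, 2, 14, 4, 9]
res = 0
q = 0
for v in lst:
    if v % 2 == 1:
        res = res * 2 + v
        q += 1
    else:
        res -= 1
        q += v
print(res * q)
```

v=7: odd, res = 0*2+7 = 7; q=1
v=14: not odd, res = 7-1 = 6; q=15
v=1: odd, res = 6*2+1 = 13; q=16
v=9: odd, res = 13*2+9 = 35; q=17
v=14: not odd, res = 35-1 = 34; q=31
v=2: not odd, res = 34-1 = 33; q=33
v=14: not odd, res = 33-1 = 32; q=47
v=4: not odd, res = 32-1 = 31; q=51
v=9: odd, res = 31*2+9 = 71; q=52
res*q = 71*52 = 3692

3692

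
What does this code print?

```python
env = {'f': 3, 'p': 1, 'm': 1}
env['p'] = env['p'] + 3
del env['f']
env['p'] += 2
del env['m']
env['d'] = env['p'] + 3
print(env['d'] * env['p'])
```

54

env['p'] = env['p']+3 = 4 → {'f': 3, 'p': 4, 'm': 1}
del 'f' → {'p': 4, 'm': 1}
env['p'] = 4+2 = 6 → {'p': 6, 'm': 1}
del 'm' → {'p': 6}
env['d'] = env['p']+3 = 9 → {'p': 6, 'd': 9}
env['d']*env['p'] = 9*6 = 54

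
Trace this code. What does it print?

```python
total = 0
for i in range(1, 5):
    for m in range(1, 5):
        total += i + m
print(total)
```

80

i=1,m=1: total = 0+2 = 2
i=1,m=2: total = 2+3 = 5
i=1,m=3: total = 5+4 = 9
i=1,m=4: total = 9+5 = 14
i=2,m=1: total = 14+3 = 17
i=2,m=2: total = 17+4 = 21
i=2,m=3: total = 21+5 = 26
i=2,m=4: total = 26+6 = 32
i=3,m=1: total = 32+4 = 36
i=3,m=2: total = 36+5 = 41
i=3,m=3: total = 41+6 = 47
i=3,m=4: total = 47+7 = 54
i=4,m=1: total = 54+5 = 59
i=4,m=2: total = 59+6 = 65
i=4,m=3: total = 65+7 = 72
i=4,m=4: total = 72+8 = 80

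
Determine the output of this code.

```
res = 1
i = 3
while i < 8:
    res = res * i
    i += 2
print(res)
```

105

i=3: res = 1*3 = 3
i=5: res = 3*5 = 15
i=7: res = 15*7 = 105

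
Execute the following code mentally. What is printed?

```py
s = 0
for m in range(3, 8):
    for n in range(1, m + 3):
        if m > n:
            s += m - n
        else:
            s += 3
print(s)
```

m=3,n=1: 3>1, s = 0+2 = 2
m=3,n=2: 3>2, s = 2+1 = 3
m=3,n=3: not 3>3, s = 3+3 = 6
m=3,n=4: not 3>4, s = 6+3 = 9
m=3,n=5: not 3>5, s = 9+3 = 12
m=4,n=1: 4>1, s = 12+3 = 15
m=4,n=2: 4>2, s = 15+2 = 17
m=4,n=3: 4>3, s = 17+1 = 18
m=4,n=4: not 4>4, s = 18+3 = 21
m=4,n=5: not 4>5, s = 21+3 = 24
m=4,n=6: not 4>6, s = 24+3 = 27
m=5,n=1: 5>1, s = 27+4 = 31
m=5,n=2: 5>2, s = 31+3 = 34
m=5,n=3: 5>3, s = 34+2 = 36
m=5,n=4: 5>4, s = 36+1 = 37
m=5,n=5: not 5>5, s = 37+3 = 40
m=5,n=6: not 5>6, s = 40+3 = 43
m=5,n=7: not 5>7, s = 43+3 = 46
m=6,n=1: 6>1, s = 46+5 = 51
m=6,n=2: 6>2, s = 51+4 = 55
m=6,n=3: 6>3, s = 55+3 = 58
m=6,n=4: 6>4, s = 58+2 = 60
m=6,n=5: 6>5, s = 60+1 = 61
m=6,n=6: not 6>6, s = 61+3 = 64
m=6,n=7: not 6>7, s = 64+3 = 67
m=6,n=8: not 6>8, s = 67+3 = 70
m=7,n=1: 7>1, s = 70+6 = 76
m=7,n=2: 7>2, s = 76+5 = 81
m=7,n=3: 7>3, s = 81+4 = 85
m=7,n=4: 7>4, s = 85+3 = 88
m=7,n=5: 7>5, s = 88+2 = 90
m=7,n=6: 7>6, s = 90+1 = 91
m=7,n=7: not 7>7, s = 91+3 = 94
m=7,n=8: not 7>8, s = 94+3 = 97
m=7,n=9: not 7>9, s = 97+3 = 100

100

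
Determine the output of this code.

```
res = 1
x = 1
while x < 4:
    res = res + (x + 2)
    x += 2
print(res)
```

x=1: res = 1+3 = 4
x=3: res = 4+5 = 9

9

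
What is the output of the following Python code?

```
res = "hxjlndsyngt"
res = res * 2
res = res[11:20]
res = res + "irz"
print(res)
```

repeat ×2 → 'hxjlndsyngthxjlndsyngt'
slice [11:20] → 'hxjlndsyn'
+ 'irz' → 'hxjlndsynirz'

hxjlndsynirz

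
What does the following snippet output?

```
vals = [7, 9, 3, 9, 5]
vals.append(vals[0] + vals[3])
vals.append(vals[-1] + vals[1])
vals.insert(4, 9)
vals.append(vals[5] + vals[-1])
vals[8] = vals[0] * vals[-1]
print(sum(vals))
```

293

append vals[0]+vals[3] = 7+9 = 16 → [7, 9, 3, 9, 5, 16]
append vals[-1]+vals[1] = 16+9 = 25 → [7, 9, 3, 9, 5, 16, 25]
insert 9 at 4 → [7, 9, 3, 9, 9, 5, 16, 25]
append vals[5]+vals[-1] = 5+25 = 30 → [7, 9, 3, 9, 9, 5, 16, 25, 30]
vals[8] = vals[0]*vals[-1] = 7*30 = 210 → [7, 9, 3, 9, 9, 5, 16, 25, 210]
sum = 293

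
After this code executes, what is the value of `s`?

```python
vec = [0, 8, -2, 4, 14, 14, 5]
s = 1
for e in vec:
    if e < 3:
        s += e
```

-1

e=0: <3, s = 1+0 = 1
e=8: not <3
e=-2: <3, s = 1+(-2) = -1
e=4: not <3
e=14: not <3
e=14: not <3
e=5: not <3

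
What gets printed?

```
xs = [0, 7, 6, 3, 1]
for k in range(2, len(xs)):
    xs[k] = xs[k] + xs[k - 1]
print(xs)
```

k=2: xs[2] = 6+7 = 13 → [0, 7, 13, 3, 1]
k=3: xs[3] = 3+13 = 16 → [0, 7, 13, 16, 1]
k=4: xs[4] = 1+16 = 17 → [0, 7, 13, 16, 17]

[0, 7, 13, 16, 17]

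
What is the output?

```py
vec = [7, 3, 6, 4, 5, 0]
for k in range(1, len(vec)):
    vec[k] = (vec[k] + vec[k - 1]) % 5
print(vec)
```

[7, 0, 1, 0, 0, 0]

k=1: vec[1] = (3+7)%5 = 0 → [7, 0, 6, 4, 5, 0]
k=2: vec[2] = (6+0)%5 = 1 → [7, 0, 1, 4, 5, 0]
k=3: vec[3] = (4+1)%5 = 0 → [7, 0, 1, 0, 5, 0]
k=4: vec[4] = (5+0)%5 = 0 → [7, 0, 1, 0, 0, 0]
k=5: vec[5] = (0+0)%5 = 0 → [7, 0, 1, 0, 0, 0]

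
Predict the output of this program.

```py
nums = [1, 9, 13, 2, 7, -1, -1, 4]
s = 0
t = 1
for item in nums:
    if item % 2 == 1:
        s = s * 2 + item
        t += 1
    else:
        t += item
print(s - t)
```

item=1: odd, s = 0*2+1 = 1; t=2
item=9: odd, s = 1*2+9 = 11; t=3
item=13: odd, s = 11*2+13 = 35; t=4
item=2: not odd; t=6
item=7: odd, s = 35*2+7 = 77; t=7
item=-1: odd, s = 77*2+(-1) = 153; t=8
item=-1: odd, s = 153*2+(-1) = 305; t=9
item=4: not odd; t=13
s-t = 305-13 = 292

292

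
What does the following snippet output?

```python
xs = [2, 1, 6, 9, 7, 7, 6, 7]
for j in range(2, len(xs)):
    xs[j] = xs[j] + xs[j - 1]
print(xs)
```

j=2: xs[2] = 6+1 = 7 → [2, 1, 7, 9, 7, 7, 6, 7]
j=3: xs[3] = 9+7 = 16 → [2, 1, 7, 16, 7, 7, 6, 7]
j=4: xs[4] = 7+16 = 23 → [2, 1, 7, 16, 23, 7, 6, 7]
j=5: xs[5] = 7+23 = 30 → [2, 1, 7, 16, 23, 30, 6, 7]
j=6: xs[6] = 6+30 = 36 → [2, 1, 7, 16, 23, 30, 36, 7]
j=7: xs[7] = 7+36 = 43 → [2, 1, 7, 16, 23, 30, 36, 43]

[2, 1, 7, 16, 23, 30, 36, 43]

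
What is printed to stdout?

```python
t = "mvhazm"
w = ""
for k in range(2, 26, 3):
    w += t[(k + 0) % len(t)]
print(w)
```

k=2: add t[2]='h' → 'h'
k=5: add t[5]='m' → 'hm'
k=8: add t[2]='h' → 'hmh'
k=11: add t[5]='m' → 'hmhm'
k=14: add t[2]='h' → 'hmhmh'
k=17: add t[5]='m' → 'hmhmhm'
k=20: add t[2]='h' → 'hmhmhmh'
k=23: add t[5]='m' → 'hmhmhmhm'

hmhmhmhm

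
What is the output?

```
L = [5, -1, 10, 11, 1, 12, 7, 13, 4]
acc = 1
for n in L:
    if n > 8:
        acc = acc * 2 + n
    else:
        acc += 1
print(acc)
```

n=5: not >8, acc = 1+1 = 2
n=-1: not >8, acc = 2+1 = 3
n=10: >8, acc = 3*2+10 = 16
n=11: >8, acc = 16*2+11 = 43
n=1: not >8, acc = 43+1 = 44
n=12: >8, acc = 44*2+12 = 100
n=7: not >8, acc = 100+1 = 101
n=13: >8, acc = 101*2+13 = 215
n=4: not >8, acc = 215+1 = 216

216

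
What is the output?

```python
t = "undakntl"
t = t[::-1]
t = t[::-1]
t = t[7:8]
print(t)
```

reverse → 'ltnkadnu'
reverse → 'undakntl'
slice [7:8] → 'l'

l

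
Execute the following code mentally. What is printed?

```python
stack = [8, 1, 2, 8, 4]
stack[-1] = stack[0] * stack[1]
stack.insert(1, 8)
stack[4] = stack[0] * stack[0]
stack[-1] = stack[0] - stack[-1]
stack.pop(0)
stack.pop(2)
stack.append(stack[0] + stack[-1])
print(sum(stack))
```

stack[-1] = stack[0]*stack[1] = 8*1 = 8 → [8, 1, 2, 8, 8]
insert 8 at 1 → [8, 8, 1, 2, 8, 8]
stack[4] = stack[0]*stack[0] = 8*8 = 64 → [8, 8, 1, 2, 64, 8]
stack[-1] = stack[0]-stack[-1] = 8-8 = 0 → [8, 8, 1, 2, 64, 0]
pop(0) removes 8 → [8, 1, 2, 64, 0]
pop(2) removes 2 → [8, 1, 64, 0]
append stack[0]+stack[-1] = 8+0 = 8 → [8, 1, 64, 0, 8]
sum = 81

81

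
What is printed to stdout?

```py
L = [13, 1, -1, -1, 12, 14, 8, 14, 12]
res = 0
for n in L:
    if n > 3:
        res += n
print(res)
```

73

n=13: >3, res = 0+13 = 13
n=1: not >3
n=-1: not >3
n=-1: not >3
n=12: >3, res = 13+12 = 25
n=14: >3, res = 25+14 = 39
n=8: >3, res = 39+8 = 47
n=14: >3, res = 47+14 = 61
n=12: >3, res = 61+12 = 73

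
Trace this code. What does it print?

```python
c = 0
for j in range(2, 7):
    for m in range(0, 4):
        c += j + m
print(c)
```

110

j=2,m=0: c = 0+2 = 2
j=2,m=1: c = 2+3 = 5
j=2,m=2: c = 5+4 = 9
j=2,m=3: c = 9+5 = 14
j=3,m=0: c = 14+3 = 17
j=3,m=1: c = 17+4 = 21
j=3,m=2: c = 21+5 = 26
j=3,m=3: c = 26+6 = 32
j=4,m=0: c = 32+4 = 36
j=4,m=1: c = 36+5 = 41
j=4,m=2: c = 41+6 = 47
j=4,m=3: c = 47+7 = 54
j=5,m=0: c = 54+5 = 59
j=5,m=1: c = 59+6 = 65
j=5,m=2: c = 65+7 = 72
j=5,m=3: c = 72+8 = 80
j=6,m=0: c = 80+6 = 86
j=6,m=1: c = 86+7 = 93
j=6,m=2: c = 93+8 = 101
j=6,m=3: c = 101+9 = 110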